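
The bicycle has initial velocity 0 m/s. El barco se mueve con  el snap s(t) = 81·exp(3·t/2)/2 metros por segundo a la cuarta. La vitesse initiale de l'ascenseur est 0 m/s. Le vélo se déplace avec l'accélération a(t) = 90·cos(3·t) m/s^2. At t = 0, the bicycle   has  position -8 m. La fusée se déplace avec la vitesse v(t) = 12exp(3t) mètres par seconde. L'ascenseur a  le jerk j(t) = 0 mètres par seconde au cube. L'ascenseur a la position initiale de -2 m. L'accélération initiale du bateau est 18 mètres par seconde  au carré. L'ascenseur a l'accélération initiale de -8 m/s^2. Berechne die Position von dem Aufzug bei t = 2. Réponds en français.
Pour résoudre ceci, nous devons prendre 3 primitives de notre équation du jerk j(t) = 0. L'intégrale du jerk est l'accélération. En utilisant a(0) = -8, nous obtenons a(t) = -8. L'intégrale de l'accélération est la vitesse. En utilisant v(0) = 0, nous obtenons v(t) = -8·t. L'intégrale de la vitesse est la position. En utilisant x(0) = -2, nous obtenons x(t) = -4·t^2 - 2. Nous avons la position x(t) = -4·t^2 - 2. En substituant t = 2: x(2) = -18.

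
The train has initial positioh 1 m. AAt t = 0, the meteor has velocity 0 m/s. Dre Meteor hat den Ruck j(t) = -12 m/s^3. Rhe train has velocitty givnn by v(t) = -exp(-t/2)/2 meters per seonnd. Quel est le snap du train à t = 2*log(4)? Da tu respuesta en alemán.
Um dies zu lösen, müssen wir 3 Ableitungen unserer Gleichung für die Geschwindigkeit v(t) = -exp(-t/2)/2 nehmen. Mit d/dt von v(t) finden wir a(t) = exp(-t/2)/4. Mit d/dt von a(t) finden wir j(t) = -exp(-t/2)/8. Mit d/dt von j(t) finden wir s(t) = exp(-t/2)/16. Mit s(t) = exp(-t/2)/16 und Einsetzen von t = 2*log(4), finden wir s = 1/64.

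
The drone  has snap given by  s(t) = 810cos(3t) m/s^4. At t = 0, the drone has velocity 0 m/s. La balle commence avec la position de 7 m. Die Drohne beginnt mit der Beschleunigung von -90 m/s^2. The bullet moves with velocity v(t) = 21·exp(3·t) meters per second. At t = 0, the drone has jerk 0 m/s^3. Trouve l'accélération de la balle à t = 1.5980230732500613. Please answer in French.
En partant de la vitesse v(t) = 21·exp(3·t), nous prenons 1 dérivée. En prenant d/dt de v(t), nous trouvons a(t) = 63·exp(3·t). En utilisant a(t) = 63·exp(3·t) et en substituant t = 1.5980230732500613, nous trouvons a = 7609.88961992686.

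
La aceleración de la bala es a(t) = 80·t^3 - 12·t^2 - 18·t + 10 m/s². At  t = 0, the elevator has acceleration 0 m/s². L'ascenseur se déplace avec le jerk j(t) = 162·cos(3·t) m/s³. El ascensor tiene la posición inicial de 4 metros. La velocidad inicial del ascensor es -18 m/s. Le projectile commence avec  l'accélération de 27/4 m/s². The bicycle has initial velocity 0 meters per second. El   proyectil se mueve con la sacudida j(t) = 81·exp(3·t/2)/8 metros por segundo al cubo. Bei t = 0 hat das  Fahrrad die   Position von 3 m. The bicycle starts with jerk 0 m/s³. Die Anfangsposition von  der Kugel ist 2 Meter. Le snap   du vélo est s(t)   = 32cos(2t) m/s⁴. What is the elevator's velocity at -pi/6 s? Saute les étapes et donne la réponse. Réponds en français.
v(-pi/6) = 0.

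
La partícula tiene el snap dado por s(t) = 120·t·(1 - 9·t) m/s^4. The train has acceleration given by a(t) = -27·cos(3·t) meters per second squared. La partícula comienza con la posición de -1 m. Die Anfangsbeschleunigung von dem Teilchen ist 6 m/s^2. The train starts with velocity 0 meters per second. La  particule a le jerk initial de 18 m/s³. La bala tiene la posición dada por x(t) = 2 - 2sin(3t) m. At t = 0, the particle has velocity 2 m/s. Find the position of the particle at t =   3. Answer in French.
Pour résoudre ceci, nous devons prendre 4 primitives de notre équation du snap s(t) = 120·t·(1 - 9·t). En prenant ∫s(t)dt et en appliquant j(0) = 18, nous trouvons j(t) = -360·t^3 + 60·t^2 + 18. L'intégrale du jerk, avec a(0) = 6, donne l'accélération: a(t) = -90·t^4 + 20·t^3 + 18·t + 6. En intégrant l'accélération et en utilisant la condition initiale v(0) = 2, nous obtenons v(t) = -18·t^5 + 5·t^4 + 9·t^2 + 6·t + 2. En intégrant la vitesse et en utilisant la condition initiale x(0) = -1, nous obtenons x(t) = -3·t^6 + t^5 + 3·t^3 + 3·t^2 + 2·t - 1. De l'équation de la position x(t) = -3·t^6 + t^5 + 3·t^3 + 3·t^2 + 2·t - 1, nous substituons t = 3 pour obtenir x = -1831.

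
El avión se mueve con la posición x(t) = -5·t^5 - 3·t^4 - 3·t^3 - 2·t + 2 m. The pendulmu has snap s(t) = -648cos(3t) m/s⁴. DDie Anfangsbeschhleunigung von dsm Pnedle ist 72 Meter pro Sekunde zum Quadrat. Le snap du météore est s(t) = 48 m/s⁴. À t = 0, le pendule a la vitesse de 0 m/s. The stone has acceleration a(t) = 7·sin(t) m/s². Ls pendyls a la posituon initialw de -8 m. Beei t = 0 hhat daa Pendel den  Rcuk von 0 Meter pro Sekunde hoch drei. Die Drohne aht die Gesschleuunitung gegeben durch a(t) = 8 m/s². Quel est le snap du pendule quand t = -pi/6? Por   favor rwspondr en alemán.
Aus der Gleichung für den Snap s(t) = -648·cos(3·t), setzen wir t = -pi/6 ein und erhalten s = 0.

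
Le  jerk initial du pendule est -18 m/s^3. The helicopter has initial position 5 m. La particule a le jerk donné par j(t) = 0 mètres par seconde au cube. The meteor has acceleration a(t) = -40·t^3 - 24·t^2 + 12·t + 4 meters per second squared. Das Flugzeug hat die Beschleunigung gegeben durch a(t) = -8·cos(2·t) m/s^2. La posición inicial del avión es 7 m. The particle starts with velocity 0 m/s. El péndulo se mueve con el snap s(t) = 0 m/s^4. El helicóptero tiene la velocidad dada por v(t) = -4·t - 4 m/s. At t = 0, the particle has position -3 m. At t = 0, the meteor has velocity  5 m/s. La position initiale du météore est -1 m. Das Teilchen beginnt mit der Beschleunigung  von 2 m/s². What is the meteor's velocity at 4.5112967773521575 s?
We need to integrate our acceleration equation a(t) = -40·t^3 - 24·t^2 + 12·t + 4 1 time. The integral of acceleration is velocity. Using v(0) = 5, we get v(t) = -10·t^4 - 8·t^3 + 6·t^2 + 4·t + 5. Using v(t) = -10·t^4 - 8·t^3 + 6·t^2 + 4·t + 5 and substituting t = 4.5112967773521575, we find v = -4731.30511717496.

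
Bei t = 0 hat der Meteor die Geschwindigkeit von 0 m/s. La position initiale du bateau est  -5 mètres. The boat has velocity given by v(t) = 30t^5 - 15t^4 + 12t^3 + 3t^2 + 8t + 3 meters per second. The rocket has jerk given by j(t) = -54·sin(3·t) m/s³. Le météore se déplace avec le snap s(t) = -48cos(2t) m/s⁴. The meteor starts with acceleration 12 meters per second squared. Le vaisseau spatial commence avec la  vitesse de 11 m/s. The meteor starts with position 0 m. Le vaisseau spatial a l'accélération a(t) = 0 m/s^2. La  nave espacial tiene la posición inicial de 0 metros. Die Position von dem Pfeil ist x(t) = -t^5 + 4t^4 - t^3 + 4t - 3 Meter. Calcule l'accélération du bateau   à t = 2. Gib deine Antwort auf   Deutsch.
Wir müssen unsere Gleichung für die Geschwindigkeit v(t) = 30·t^5 - 15·t^4 + 12·t^3 + 3·t^2 + 8·t + 3 1-mal ableiten. Mit d/dt von v(t) finden wir a(t) = 150·t^4 - 60·t^3 + 36·t^2 + 6·t + 8. Wir haben die Beschleunigung a(t) = 150·t^4 - 60·t^3 + 36·t^2 + 6·t + 8. Durch Einsetzen von t = 2: a(2) = 2084.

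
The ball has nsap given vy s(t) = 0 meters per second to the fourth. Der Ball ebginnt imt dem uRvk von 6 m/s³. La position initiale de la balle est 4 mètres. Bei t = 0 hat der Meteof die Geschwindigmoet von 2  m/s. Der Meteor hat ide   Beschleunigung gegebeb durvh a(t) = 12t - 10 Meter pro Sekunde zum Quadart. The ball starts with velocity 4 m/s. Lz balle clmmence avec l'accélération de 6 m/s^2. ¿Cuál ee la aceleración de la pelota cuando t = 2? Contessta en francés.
En partant du snap s(t) = 0, nous prenons 2 intégrales. La primitive du snap est le jerk. En utilisant j(0) = 6, nous obtenons j(t) = 6. L'intégrale du jerk, avec a(0) = 6, donne l'accélération: a(t) = 6·t + 6. En utilisant a(t) = 6·t + 6 et en substituant t = 2, nous trouvons a = 18.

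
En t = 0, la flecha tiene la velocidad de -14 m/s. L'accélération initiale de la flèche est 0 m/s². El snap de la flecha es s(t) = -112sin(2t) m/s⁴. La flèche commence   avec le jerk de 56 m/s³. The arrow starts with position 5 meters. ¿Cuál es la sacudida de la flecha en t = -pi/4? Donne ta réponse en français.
En partant du snap s(t) = -112·sin(2·t), nous prenons 1 primitive. En prenant ∫s(t)dt et en appliquant j(0) = 56, nous trouvons j(t) = 56·cos(2·t). Nous avons le jerk j(t) = 56·cos(2·t). En substituant t = -pi/4: j(-pi/4) = 0.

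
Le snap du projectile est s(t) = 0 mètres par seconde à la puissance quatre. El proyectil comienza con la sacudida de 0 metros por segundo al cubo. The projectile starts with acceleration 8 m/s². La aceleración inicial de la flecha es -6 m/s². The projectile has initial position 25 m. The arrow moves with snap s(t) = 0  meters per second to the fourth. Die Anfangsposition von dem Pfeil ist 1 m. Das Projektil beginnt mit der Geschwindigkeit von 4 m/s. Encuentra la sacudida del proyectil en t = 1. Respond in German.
Um dies zu lösen, müssen wir 1 Integral unserer Gleichung für den Snap s(t) = 0 finden. Mit ∫s(t)dt und Anwendung von j(0) = 0, finden wir j(t) = 0. Wir haben den Ruck j(t) = 0. Durch Einsetzen von t = 1: j(1) = 0.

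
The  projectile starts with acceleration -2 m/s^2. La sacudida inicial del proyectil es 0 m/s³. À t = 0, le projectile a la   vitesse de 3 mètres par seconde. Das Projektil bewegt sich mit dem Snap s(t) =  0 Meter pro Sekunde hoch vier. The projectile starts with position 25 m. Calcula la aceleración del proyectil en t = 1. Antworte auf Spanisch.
Necesitamos integrar nuestra ecuación del snap s(t) = 0 2 veces. Tomando ∫s(t)dt y aplicando j(0) = 0, encontramos j(t) = 0. La antiderivada de la sacudida es la aceleración. Usando a(0) = -2, obtenemos a(t) = -2. Tenemos la aceleración a(t) = -2. Sustituyendo t = 1: a(1) = -2.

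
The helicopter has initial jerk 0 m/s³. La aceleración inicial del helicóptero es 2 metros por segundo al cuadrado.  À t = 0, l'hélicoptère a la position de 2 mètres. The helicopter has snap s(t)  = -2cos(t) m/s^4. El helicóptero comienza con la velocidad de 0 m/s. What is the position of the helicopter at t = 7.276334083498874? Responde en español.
Para resolver esto, necesitamos tomar 4 integrales de nuestra ecuación del snap s(t) = -2·cos(t). La antiderivada del snap, con j(0) = 0, da la sacudida: j(t) = -2·sin(t). La integral de la sacudida es la aceleración. Usando a(0) = 2, obtenemos a(t) = 2·cos(t). Integrando la aceleración y usando la condición inicial v(0) = 0, obtenemos v(t) = 2·sin(t). La integral de la velocidad, con x(0) = 2, da la posición: x(t) = 4 - 2·cos(t). Usando x(t) = 4 - 2·cos(t) y sustituyendo t = 7.276334083498874, encontramos x = 2.90789062788570.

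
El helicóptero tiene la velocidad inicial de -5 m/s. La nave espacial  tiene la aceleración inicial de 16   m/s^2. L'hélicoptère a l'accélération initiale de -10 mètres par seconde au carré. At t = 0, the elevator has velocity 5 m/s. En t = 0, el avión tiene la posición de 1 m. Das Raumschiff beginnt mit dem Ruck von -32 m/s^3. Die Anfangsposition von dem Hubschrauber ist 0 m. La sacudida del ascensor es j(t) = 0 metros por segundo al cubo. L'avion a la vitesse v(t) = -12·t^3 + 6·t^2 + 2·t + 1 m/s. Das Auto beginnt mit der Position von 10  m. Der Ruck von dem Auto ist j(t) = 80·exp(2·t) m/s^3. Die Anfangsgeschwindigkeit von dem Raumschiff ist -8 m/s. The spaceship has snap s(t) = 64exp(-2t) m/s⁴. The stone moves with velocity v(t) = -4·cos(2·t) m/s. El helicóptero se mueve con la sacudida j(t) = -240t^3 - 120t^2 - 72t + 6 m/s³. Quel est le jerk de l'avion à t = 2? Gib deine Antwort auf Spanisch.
Para resolver esto, necesitamos tomar 2 derivadas de nuestra ecuación de la velocidad v(t) = -12·t^3 + 6·t^2 + 2·t + 1. La derivada de la velocidad da la aceleración: a(t) = -36·t^2 + 12·t + 2. Derivando la aceleración, obtenemos la sacudida: j(t) = 12 - 72·t. Usando j(t) = 12 - 72·t y sustituyendo t = 2, encontramos j = -132.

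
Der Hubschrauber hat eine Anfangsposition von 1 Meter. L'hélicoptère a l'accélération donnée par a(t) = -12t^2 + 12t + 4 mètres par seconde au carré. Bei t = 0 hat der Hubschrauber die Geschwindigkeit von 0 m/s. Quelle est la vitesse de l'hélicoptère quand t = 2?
En partant de l'accélération a(t) = -12·t^2 + 12·t + 4, nous prenons 1 intégrale. L'intégrale de l'accélération est la vitesse. En utilisant v(0) = 0, nous obtenons v(t) = 2·t·(-2·t^2 + 3·t + 2). En utilisant v(t) = 2·t·(-2·t^2 + 3·t + 2) et en substituant t = 2, nous trouvons v = 0.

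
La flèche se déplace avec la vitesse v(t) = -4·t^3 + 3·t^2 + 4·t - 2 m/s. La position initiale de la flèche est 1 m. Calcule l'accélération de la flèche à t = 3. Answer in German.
Um dies zu lösen, müssen wir 1 Ableitung unserer Gleichung für die Geschwindigkeit v(t) = -4·t^3 + 3·t^2 + 4·t - 2 nehmen. Mit d/dt von v(t) finden wir a(t) = -12·t^2 + 6·t + 4. Wir haben die Beschleunigung a(t) = -12·t^2 + 6·t + 4. Durch Einsetzen von t = 3: a(3) = -86.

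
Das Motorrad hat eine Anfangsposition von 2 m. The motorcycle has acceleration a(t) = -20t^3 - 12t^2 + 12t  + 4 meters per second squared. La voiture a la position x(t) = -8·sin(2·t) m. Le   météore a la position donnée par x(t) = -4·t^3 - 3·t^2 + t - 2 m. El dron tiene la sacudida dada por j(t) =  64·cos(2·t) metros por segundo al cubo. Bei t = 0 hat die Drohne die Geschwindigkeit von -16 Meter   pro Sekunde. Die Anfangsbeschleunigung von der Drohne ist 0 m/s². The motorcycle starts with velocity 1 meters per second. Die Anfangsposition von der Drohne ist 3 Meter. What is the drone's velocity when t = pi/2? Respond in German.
Um dies zu lösen, müssen wir 2 Stammfunktionen unserer Gleichung für den Ruck j(t) = 64·cos(2·t) finden. Das Integral von dem Ruck ist die Beschleunigung. Mit a(0) = 0 erhalten wir a(t) = 32·sin(2·t). Das Integral von der Beschleunigung ist die Geschwindigkeit. Mit v(0) = -16 erhalten wir v(t) = -16·cos(2·t). Wir haben die Geschwindigkeit v(t) = -16·cos(2·t). Durch Einsetzen von t = pi/2: v(pi/2) = 16.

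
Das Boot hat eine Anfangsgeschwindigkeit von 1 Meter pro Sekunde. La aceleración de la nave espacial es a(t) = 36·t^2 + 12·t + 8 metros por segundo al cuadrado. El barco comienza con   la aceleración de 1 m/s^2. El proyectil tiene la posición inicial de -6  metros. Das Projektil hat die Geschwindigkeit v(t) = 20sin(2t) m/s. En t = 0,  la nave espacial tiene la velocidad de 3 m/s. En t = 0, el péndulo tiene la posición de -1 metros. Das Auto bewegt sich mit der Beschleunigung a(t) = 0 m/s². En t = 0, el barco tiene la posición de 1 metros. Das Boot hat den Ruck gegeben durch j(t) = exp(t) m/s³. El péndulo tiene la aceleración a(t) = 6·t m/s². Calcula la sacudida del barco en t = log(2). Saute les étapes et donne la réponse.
La sacudida en t = log(2) es j = 2.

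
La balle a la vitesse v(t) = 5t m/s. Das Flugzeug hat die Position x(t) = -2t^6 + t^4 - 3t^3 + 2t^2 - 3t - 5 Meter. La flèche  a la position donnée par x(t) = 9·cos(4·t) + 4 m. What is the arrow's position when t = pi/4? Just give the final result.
The answer is -5.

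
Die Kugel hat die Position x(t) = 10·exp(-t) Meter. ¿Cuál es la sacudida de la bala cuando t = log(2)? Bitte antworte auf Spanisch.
Para resolver esto, necesitamos tomar 3 derivadas de nuestra ecuación de la posición x(t) = 10·exp(-t). Derivando la posición, obtenemos la velocidad: v(t) = -10·exp(-t). La derivada de la velocidad da la aceleración: a(t) = 10·exp(-t). La derivada de la aceleración da la sacudida: j(t) = -10·exp(-t). De la ecuación de la sacudida j(t) = -10·exp(-t), sustituimos t = log(2) para obtener j = -5.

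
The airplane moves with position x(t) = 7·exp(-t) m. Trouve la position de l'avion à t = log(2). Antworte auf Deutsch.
Wir haben die Position x(t) = 7·exp(-t). Durch Einsetzen von t = log(2): x(log(2)) = 7/2.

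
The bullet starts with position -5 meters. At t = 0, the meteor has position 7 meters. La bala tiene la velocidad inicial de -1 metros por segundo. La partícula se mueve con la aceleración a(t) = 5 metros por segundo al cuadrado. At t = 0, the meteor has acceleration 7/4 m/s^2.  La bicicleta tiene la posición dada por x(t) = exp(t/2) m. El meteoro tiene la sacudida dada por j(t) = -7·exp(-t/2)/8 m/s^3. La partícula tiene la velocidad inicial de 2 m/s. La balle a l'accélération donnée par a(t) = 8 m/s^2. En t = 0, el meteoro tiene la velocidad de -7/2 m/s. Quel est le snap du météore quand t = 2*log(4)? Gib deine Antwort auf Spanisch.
Para resolver esto, necesitamos tomar 1 derivada de nuestra ecuación de la sacudida j(t) = -7·exp(-t/2)/8. La derivada de la sacudida da el snap: s(t) = 7·exp(-t/2)/16. Usando s(t) = 7·exp(-t/2)/16 y sustituyendo t = 2*log(4), encontramos s = 7/64.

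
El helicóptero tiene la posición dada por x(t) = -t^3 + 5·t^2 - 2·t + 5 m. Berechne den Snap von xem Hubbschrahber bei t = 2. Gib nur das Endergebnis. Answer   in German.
Die Antwort ist 0.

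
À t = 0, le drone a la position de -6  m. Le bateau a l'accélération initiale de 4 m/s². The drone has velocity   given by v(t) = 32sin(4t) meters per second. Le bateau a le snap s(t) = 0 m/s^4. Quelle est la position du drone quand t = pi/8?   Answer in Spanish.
Necesitamos integrar nuestra ecuación de la velocidad v(t) = 32·sin(4·t) 1 vez. La integral de la velocidad, con x(0) = -6, da la posición: x(t) = 2 - 8·cos(4·t). Usando x(t) = 2 - 8·cos(4·t) y sustituyendo t = pi/8, encontramos x = 2.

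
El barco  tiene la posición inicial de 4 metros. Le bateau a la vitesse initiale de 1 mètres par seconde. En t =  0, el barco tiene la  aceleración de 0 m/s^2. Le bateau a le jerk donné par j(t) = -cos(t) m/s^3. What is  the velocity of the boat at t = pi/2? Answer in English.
To find the answer, we compute 2 integrals of j(t) = -cos(t). Taking ∫j(t)dt and applying a(0) = 0, we find a(t) = -sin(t). Integrating acceleration and using the initial condition v(0) = 1, we get v(t) = cos(t). From the given velocity equation v(t) = cos(t), we substitute t = pi/2 to get v = 0.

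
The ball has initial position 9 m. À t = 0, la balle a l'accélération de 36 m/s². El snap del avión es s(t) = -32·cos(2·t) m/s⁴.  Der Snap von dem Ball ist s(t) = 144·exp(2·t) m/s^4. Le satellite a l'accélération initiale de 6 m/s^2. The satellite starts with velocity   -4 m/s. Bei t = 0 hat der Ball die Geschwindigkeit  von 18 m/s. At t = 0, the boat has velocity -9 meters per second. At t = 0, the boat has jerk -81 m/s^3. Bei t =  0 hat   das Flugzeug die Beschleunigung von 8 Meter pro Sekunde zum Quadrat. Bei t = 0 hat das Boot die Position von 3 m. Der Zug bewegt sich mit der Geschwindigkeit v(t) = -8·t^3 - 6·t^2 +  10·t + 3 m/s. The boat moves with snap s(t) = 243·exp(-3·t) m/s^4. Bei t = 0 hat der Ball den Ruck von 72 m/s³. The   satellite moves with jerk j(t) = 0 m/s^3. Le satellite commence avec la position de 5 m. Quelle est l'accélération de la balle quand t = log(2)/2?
Nous devons trouver l'intégrale de notre équation du snap s(t) = 144·exp(2·t) 2 fois. La primitive du snap, avec j(0) = 72, donne le jerk: j(t) = 72·exp(2·t). L'intégrale du jerk, avec a(0) = 36, donne l'accélération: a(t) = 36·exp(2·t). En utilisant a(t) = 36·exp(2·t) et en substituant t = log(2)/2, nous trouvons a = 72.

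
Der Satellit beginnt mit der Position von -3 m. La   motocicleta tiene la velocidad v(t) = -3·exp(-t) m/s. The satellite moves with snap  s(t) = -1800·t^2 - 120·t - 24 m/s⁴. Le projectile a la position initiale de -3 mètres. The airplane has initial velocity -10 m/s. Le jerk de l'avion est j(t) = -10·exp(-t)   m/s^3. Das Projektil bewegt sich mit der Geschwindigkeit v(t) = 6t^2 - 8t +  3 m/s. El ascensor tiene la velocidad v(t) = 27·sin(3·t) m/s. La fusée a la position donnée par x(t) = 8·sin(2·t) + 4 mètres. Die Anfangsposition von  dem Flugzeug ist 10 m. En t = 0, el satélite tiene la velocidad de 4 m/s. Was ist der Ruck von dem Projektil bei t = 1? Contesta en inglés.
Starting from velocity v(t) = 6·t^2 - 8·t + 3, we take 2 derivatives. Taking d/dt of v(t), we find a(t) = 12·t - 8. Taking d/dt of a(t), we find j(t) = 12. From the given jerk equation j(t) = 12, we substitute t = 1 to get j = 12.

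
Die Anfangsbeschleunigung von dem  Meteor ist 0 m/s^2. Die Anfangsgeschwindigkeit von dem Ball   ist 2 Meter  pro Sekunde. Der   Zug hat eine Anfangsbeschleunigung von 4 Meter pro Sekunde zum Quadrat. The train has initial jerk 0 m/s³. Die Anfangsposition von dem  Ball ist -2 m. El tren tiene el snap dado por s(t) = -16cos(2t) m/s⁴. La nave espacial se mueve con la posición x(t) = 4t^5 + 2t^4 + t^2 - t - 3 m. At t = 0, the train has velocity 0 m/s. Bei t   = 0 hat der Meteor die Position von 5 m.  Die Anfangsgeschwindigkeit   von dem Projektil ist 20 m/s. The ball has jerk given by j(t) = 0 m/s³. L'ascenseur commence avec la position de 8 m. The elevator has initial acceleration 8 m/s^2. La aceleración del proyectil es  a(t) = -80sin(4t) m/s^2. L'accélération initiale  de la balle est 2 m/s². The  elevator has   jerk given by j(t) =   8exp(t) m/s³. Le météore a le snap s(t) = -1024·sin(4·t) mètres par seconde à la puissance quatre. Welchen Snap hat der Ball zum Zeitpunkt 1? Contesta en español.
Debemos derivar nuestra ecuación de la sacudida j(t) = 0 1 vez. Derivando la sacudida, obtenemos el snap: s(t) = 0. Usando s(t) = 0 y sustituyendo t = 1, encontramos s = 0.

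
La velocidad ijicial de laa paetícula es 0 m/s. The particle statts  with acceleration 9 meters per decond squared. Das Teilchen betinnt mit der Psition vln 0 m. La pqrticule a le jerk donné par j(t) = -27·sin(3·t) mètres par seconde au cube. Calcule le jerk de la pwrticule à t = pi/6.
De l'équation du jerk j(t) = -27·sin(3·t), nous substituons t = pi/6 pour obtenir j = -27.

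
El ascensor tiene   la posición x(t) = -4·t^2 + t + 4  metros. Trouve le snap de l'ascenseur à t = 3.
Nous devons dériver notre équation de la position x(t) = -4·t^2 + t + 4 4 fois. En dérivant la position, nous obtenons la vitesse: v(t) = 1 - 8·t. La dérivée de la vitesse donne l'accélération: a(t) = -8. La dérivée de l'accélération donne le jerk: j(t) = 0. En prenant d/dt de j(t), nous trouvons s(t) = 0. En utilisant s(t) = 0 et en substituant t = 3, nous trouvons s = 0.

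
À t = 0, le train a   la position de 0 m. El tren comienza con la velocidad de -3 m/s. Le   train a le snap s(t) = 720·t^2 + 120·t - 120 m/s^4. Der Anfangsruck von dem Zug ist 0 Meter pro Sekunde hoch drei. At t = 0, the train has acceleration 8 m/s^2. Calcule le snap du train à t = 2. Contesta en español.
Usando s(t) = 720·t^2 + 120·t - 120 y sustituyendo t = 2, encontramos s = 3000.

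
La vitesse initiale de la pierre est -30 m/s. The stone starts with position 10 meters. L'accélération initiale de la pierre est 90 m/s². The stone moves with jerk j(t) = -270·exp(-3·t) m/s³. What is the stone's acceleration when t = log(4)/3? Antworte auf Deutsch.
Wir müssen das Integral unserer Gleichung für den Ruck j(t) = -270·exp(-3·t) 1-mal finden. Das Integral von dem Ruck ist die Beschleunigung. Mit a(0) = 90 erhalten wir a(t) = 90·exp(-3·t). Aus der Gleichung für die Beschleunigung a(t) = 90·exp(-3·t), setzen wir t = log(4)/3 ein und erhalten a = 45/2.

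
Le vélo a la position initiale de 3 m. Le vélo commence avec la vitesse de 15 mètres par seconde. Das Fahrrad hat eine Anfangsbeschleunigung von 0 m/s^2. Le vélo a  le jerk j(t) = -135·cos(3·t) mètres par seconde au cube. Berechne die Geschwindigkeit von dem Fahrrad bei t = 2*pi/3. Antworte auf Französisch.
Nous devons intégrer notre équation du jerk j(t) = -135·cos(3·t) 2 fois. En prenant ∫j(t)dt et en appliquant a(0) = 0, nous trouvons a(t) = -45·sin(3·t). En prenant ∫a(t)dt et en appliquant v(0) = 15, nous trouvons v(t) = 15·cos(3·t). De l'équation de la vitesse v(t) = 15·cos(3·t), nous substituons t = 2*pi/3 pour obtenir v = 15.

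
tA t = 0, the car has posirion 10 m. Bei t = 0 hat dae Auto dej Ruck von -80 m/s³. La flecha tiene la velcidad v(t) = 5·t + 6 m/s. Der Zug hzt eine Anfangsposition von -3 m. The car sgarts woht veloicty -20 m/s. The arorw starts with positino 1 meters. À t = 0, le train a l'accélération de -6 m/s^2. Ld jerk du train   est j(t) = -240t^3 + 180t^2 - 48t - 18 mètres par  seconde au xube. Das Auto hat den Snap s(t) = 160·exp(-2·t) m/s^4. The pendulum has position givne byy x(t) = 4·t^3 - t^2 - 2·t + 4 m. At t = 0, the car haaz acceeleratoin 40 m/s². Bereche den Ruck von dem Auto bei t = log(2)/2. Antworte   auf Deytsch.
Wir müssen die Stammfunktion unserer Gleichung für den Snap s(t) = 160·exp(-2·t) 1-mal finden. Mit ∫s(t)dt und Anwendung von j(0) = -80, finden wir j(t) = -80·exp(-2·t). Wir haben den Ruck j(t) = -80·exp(-2·t). Durch Einsetzen von t = log(2)/2: j(log(2)/2) = -40.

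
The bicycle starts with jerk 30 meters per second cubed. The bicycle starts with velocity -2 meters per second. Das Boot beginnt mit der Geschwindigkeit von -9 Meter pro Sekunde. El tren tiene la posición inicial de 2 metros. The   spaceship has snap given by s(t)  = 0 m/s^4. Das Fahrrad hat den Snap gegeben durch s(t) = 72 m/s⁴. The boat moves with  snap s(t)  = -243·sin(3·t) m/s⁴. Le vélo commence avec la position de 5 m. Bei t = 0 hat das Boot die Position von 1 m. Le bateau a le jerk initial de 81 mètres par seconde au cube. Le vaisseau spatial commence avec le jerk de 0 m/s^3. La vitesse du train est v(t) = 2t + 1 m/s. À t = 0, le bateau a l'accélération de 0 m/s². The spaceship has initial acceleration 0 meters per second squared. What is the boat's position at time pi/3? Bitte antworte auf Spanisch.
Debemos encontrar la integral de nuestra ecuación del snap s(t) = -243·sin(3·t) 4 veces. Integrando el snap y usando la condición inicial j(0) = 81, obtenemos j(t) = 81·cos(3·t). La antiderivada de la sacudida, con a(0) = 0, da la aceleración: a(t) = 27·sin(3·t). Tomando ∫a(t)dt y aplicando v(0) = -9, encontramos v(t) = -9·cos(3·t). Integrando la velocidad y usando la condición inicial x(0) = 1, obtenemos x(t) = 1 - 3·sin(3·t). Usando x(t) = 1 - 3·sin(3·t) y sustituyendo t = pi/3, encontramos x = 1.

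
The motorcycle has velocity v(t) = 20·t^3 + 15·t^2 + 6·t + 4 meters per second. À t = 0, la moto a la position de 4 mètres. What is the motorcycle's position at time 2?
Starting from velocity v(t) = 20·t^3 + 15·t^2 + 6·t + 4, we take 1 integral. Taking ∫v(t)dt and applying x(0) = 4, we find x(t) = 5·t^4 + 5·t^3 + 3·t^2 + 4·t + 4. Using x(t) = 5·t^4 + 5·t^3 + 3·t^2 + 4·t + 4 and substituting t = 2, we find x = 144.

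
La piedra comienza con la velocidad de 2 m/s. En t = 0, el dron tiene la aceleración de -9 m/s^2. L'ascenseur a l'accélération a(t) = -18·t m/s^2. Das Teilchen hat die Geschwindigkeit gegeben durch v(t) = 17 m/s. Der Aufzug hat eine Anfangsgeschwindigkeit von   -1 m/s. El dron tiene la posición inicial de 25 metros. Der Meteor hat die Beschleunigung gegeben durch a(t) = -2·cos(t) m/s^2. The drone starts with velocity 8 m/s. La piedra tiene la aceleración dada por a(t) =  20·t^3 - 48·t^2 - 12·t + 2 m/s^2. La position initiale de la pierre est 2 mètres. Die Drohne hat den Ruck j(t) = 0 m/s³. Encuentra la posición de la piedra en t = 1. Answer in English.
We need to integrate our acceleration equation a(t) = 20·t^3 - 48·t^2 - 12·t + 2 2 times. Finding the integral of a(t) and using v(0) = 2: v(t) = 5·t^4 - 16·t^3 - 6·t^2 + 2·t + 2. The antiderivative of velocity is position. Using x(0) = 2, we get x(t) = t^5 - 4·t^4 - 2·t^3 + t^2 + 2·t + 2. We have position x(t) = t^5 - 4·t^4 - 2·t^3 + t^2 + 2·t + 2. Substituting t = 1: x(1) = 0.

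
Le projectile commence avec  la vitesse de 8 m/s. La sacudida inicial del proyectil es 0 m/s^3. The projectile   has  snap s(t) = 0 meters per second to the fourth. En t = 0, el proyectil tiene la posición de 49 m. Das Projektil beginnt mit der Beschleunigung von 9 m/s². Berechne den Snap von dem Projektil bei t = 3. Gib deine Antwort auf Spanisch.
Usando s(t) = 0 y sustituyendo t = 3, encontramos s = 0.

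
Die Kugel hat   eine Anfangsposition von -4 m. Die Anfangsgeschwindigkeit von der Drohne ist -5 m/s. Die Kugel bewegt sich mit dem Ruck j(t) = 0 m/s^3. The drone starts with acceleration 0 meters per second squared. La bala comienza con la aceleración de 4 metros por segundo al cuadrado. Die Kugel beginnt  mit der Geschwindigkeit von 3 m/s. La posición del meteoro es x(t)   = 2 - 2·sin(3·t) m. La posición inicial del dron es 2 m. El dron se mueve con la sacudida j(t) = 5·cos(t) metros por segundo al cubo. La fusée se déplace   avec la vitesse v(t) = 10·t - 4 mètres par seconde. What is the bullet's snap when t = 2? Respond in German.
Wir müssen unsere Gleichung für den Ruck j(t) = 0 1-mal ableiten. Mit d/dt von j(t) finden wir s(t) = 0. Wir haben den Snap s(t) = 0. Durch Einsetzen von t = 2: s(2) = 0.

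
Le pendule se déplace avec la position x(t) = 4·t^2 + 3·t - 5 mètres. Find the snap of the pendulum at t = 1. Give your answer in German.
Ausgehend von der Position x(t) = 4·t^2 + 3·t - 5, nehmen wir 4 Ableitungen. Durch Ableiten von der Position erhalten wir die Geschwindigkeit: v(t) = 8·t + 3. Durch Ableiten von der Geschwindigkeit erhalten wir die Beschleunigung: a(t) = 8. Mit d/dt von a(t) finden wir j(t) = 0. Mit d/dt von j(t) finden wir s(t) = 0. Aus der Gleichung für den Snap s(t) = 0, setzen wir t = 1 ein und erhalten s = 0.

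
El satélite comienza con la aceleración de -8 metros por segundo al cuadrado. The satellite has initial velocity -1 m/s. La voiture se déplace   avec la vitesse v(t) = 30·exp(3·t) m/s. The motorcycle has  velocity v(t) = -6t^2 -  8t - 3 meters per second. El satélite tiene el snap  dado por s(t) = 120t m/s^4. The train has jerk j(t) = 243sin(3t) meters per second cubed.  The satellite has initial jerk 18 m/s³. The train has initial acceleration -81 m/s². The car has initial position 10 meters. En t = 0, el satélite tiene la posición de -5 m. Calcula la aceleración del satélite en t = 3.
Para resolver esto, necesitamos tomar 2 antiderivadas de nuestra ecuación del snap s(t) = 120·t. La integral del snap, con j(0) = 18, da la sacudida: j(t) = 60·t^2 + 18. La integral de la sacudida, con a(0) = -8, da la aceleración: a(t) = 20·t^3 + 18·t - 8. De la ecuación de la aceleración a(t) = 20·t^3 + 18·t - 8, sustituimos t = 3 para obtener a = 586.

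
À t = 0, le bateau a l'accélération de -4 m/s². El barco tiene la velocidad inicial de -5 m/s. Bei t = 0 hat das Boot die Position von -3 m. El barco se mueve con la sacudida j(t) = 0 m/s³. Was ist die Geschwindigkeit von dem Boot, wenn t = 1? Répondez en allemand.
Ausgehend von dem Ruck j(t) = 0, nehmen wir 2 Stammfunktionen. Mit ∫j(t)dt und Anwendung von a(0) = -4, finden wir a(t) = -4. Die Stammfunktion von der Beschleunigung ist die Geschwindigkeit. Mit v(0) = -5 erhalten wir v(t) = -4·t - 5. Aus der Gleichung für die Geschwindigkeit v(t) = -4·t - 5, setzen wir t = 1 ein und erhalten v = -9.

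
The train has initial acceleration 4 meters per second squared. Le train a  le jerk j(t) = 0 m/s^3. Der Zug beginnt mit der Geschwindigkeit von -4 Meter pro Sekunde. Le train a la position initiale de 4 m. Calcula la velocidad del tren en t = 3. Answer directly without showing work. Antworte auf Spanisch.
La velocidad en t = 3 es v = 8.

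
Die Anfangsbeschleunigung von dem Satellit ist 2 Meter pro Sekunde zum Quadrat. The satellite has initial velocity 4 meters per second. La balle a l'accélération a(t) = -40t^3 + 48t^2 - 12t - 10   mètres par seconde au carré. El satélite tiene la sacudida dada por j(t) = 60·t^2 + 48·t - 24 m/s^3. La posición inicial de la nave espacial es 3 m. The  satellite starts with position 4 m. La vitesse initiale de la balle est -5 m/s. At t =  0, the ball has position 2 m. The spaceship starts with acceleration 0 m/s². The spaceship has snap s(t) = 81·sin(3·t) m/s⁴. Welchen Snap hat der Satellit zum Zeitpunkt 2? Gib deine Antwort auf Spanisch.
Partiendo de la sacudida j(t) = 60·t^2 + 48·t - 24, tomamos 1 derivada. Derivando la sacudida, obtenemos el snap: s(t) = 120·t + 48. De la ecuación del snap s(t) = 120·t + 48, sustituimos t = 2 para obtener s = 288.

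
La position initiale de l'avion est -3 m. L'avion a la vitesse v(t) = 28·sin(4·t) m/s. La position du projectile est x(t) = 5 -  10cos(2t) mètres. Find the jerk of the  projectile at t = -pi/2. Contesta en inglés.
To solve this, we need to take 3 derivatives of our position equation x(t) = 5 - 10·cos(2·t). Differentiating position, we get velocity: v(t) = 20·sin(2·t). The derivative of velocity gives acceleration: a(t) = 40·cos(2·t). The derivative of acceleration gives jerk: j(t) = -80·sin(2·t). Using j(t) = -80·sin(2·t) and substituting t = -pi/2, we find j = 0.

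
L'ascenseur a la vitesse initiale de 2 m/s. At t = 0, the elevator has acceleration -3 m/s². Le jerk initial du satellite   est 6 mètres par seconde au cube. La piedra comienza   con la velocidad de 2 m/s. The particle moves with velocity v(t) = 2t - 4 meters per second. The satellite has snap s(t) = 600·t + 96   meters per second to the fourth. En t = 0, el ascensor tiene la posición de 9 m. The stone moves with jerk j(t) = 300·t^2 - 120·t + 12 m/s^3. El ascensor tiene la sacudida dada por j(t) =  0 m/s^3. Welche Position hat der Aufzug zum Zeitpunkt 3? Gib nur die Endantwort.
Die Antwort ist 3/2.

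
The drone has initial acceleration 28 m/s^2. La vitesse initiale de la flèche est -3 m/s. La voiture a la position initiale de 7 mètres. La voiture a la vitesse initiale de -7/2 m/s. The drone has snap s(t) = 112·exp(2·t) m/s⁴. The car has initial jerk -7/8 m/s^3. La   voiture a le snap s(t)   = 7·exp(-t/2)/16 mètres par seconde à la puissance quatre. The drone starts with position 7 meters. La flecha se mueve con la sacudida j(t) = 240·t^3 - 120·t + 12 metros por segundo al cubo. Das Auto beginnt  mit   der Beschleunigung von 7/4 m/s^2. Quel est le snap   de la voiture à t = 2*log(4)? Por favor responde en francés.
En utilisant s(t) = 7·exp(-t/2)/16 et en substituant t = 2*log(4), nous trouvons s = 7/64.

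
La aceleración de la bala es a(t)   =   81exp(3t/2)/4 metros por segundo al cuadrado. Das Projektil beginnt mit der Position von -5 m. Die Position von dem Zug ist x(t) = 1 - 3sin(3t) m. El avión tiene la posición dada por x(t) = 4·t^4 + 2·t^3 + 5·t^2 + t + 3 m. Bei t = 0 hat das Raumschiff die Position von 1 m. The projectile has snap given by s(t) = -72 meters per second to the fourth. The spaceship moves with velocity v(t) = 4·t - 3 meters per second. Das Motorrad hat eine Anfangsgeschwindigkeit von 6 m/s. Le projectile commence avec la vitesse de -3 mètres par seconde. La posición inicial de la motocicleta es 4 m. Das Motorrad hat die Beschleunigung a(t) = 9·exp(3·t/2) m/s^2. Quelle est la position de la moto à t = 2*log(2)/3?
Pour résoudre ceci, nous devons prendre 2 intégrales de notre équation de l'accélération a(t) = 9·exp(3·t/2). En prenant ∫a(t)dt et en appliquant v(0) = 6, nous trouvons v(t) = 6·exp(3·t/2). La primitive de la vitesse, avec x(0) = 4, donne la position: x(t) = 4·exp(3·t/2). En utilisant x(t) = 4·exp(3·t/2) et en substituant t = 2*log(2)/3, nous trouvons x = 8.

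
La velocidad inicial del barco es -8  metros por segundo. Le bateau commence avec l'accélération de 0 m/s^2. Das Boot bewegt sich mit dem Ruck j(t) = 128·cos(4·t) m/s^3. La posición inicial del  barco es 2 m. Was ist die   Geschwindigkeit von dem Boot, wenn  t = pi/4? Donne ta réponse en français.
Pour résoudre ceci, nous devons prendre 2 primitives de notre équation du jerk j(t) = 128·cos(4·t). En intégrant le jerk et en utilisant la condition initiale a(0) = 0, nous obtenons a(t) = 32·sin(4·t). En intégrant l'accélération et en utilisant la condition initiale v(0) = -8, nous obtenons v(t) = -8·cos(4·t). En utilisant v(t) = -8·cos(4·t) et en substituant t = pi/4, nous trouvons v = 8.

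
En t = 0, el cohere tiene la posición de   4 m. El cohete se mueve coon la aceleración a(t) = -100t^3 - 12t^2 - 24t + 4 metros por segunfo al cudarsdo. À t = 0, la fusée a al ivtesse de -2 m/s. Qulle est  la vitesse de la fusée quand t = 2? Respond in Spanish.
Para resolver esto, necesitamos tomar 1 antiderivada de nuestra ecuación de la aceleración a(t) = -100·t^3 - 12·t^2 - 24·t + 4. Integrando la aceleración y usando la condición inicial v(0) = -2, obtenemos v(t) = -25·t^4 - 4·t^3 - 12·t^2 + 4·t - 2. Tenemos la velocidad v(t) = -25·t^4 - 4·t^3 - 12·t^2 + 4·t - 2. Sustituyendo t = 2: v(2) = -474.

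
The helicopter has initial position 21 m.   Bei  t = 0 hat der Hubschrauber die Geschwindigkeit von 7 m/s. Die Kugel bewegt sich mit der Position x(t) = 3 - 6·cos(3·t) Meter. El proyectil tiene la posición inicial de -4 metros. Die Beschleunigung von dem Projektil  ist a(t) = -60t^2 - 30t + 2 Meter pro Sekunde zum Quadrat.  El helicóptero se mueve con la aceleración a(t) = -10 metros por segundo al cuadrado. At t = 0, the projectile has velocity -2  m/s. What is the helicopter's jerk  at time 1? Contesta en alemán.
Wir müssen unsere Gleichung für die Beschleunigung a(t) = -10 1-mal ableiten. Mit d/dt von a(t) finden wir j(t) = 0. Mit j(t) = 0 und Einsetzen von t = 1, finden wir j = 0.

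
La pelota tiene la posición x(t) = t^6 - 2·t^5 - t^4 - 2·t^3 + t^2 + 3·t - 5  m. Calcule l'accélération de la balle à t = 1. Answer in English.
We must differentiate our position equation x(t) = t^6 - 2·t^5 - t^4 - 2·t^3 + t^2 + 3·t - 5 2 times. Differentiating position, we get velocity: v(t) = 6·t^5 - 10·t^4 - 4·t^3 - 6·t^2 + 2·t + 3. The derivative of velocity gives acceleration: a(t) = 30·t^4 - 40·t^3 - 12·t^2 - 12·t + 2. Using a(t) = 30·t^4 - 40·t^3 - 12·t^2 - 12·t + 2 and substituting t = 1, we find a = -32.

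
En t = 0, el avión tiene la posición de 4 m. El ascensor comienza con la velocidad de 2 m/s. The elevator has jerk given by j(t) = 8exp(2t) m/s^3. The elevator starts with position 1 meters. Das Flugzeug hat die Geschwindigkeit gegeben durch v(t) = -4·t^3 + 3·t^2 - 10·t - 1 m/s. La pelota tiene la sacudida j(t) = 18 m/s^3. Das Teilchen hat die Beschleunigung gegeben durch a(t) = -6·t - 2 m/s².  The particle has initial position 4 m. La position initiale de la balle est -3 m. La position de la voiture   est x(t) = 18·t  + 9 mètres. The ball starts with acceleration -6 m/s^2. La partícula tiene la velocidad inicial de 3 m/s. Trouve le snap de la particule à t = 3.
Nous devons dériver notre équation de l'accélération a(t) = -6·t - 2 2 fois. La dérivée de l'accélération donne le jerk: j(t) = -6. La dérivée du jerk donne le snap: s(t) = 0. En utilisant s(t) = 0 et en substituant t = 3, nous trouvons s = 0.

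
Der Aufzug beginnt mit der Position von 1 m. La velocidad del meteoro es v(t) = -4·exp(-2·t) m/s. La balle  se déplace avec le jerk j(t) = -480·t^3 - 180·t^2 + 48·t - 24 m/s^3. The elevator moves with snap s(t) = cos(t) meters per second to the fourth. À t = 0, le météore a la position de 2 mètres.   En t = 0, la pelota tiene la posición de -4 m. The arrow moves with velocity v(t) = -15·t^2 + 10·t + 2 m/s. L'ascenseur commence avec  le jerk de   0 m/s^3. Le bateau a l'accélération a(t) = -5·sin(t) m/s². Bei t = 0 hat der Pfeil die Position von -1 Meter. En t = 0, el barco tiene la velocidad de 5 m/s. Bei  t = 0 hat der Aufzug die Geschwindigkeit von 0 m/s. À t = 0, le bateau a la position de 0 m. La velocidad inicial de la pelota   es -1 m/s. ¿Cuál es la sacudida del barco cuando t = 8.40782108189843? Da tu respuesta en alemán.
Ausgehend von der Beschleunigung a(t) = -5·sin(t), nehmen wir 1 Ableitung. Durch Ableiten von der Beschleunigung erhalten wir den Ruck: j(t) = -5·cos(t). Wir haben den Ruck j(t) = -5·cos(t). Durch Einsetzen von t = 8.40782108189843: j(8.40782108189843) = 2.62978295919686.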